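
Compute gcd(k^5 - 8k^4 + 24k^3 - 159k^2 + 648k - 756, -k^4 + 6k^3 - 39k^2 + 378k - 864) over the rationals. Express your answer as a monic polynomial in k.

k^2 - 9k + 18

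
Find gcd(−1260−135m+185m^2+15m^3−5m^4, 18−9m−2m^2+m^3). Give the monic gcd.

−9+m^2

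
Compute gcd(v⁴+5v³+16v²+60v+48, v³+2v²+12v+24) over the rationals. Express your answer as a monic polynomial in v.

v²+12

Euclidean algorithm in ℚ[v]:
  v⁴+5v³+16v²+60v+48 = (v+3)(v³+2v²+12v+24) + (-2v²-24)
  v³+2v²+12v+24 = (-(1/2)v-1)(-2v²-24) + (0)
Last nonzero remainder: -2v²-24. Dividing through by -2 gives the monic gcd v²+12.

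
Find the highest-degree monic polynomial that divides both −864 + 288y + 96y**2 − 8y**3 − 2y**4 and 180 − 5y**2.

Repeated division with remainder:
  −2y**4 − 8y**3 + 96y**2 + 288y − 864 = ((2/5)y**2 + (8/5)y − 24/5)(−5y**2 + 180) + (0)
Last nonzero remainder: −5y**2 + 180. Dividing through by −5 gives the monic gcd y**2 − 36.

−36 + y**2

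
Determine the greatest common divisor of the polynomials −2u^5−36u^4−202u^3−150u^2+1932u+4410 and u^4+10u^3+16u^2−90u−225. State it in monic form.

Euclidean algorithm in ℚ[u]:
  −2u^5−36u^4−202u^3−150u^2+1932u+4410 = (−2u−16)(u^4+10u^3+16u^2−90u−225) + (−10u^3−74u^2+42u+810)
  u^4+10u^3+16u^2−90u−225 = (−(1/10)u−13/50)(−10u^3−74u^2+42u+810) + ((24/25)u^2+(48/25)u−72/5)
  −10u^3−74u^2+42u+810 = (−(125/12)u−225/4)((24/25)u^2+(48/25)u−72/5) + (0)
Last nonzero remainder: (24/25)u^2+(48/25)u−72/5. Dividing through by 24/25 gives the monic gcd u^2+2u−15.

u^2+2u−15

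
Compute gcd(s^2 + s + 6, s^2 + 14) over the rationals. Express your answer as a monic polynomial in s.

By polynomial division,
  s^2 + s + 6 = (s^2 + 14) + (s - 8)
  s^2 + 14 = (s + 8)(s - 8) + (78)
  s - 8 = ((1/78)s - 4/39)(78) + (0)
The last nonzero remainder is the constant 78, so the polynomials are coprime and gcd = 1.

1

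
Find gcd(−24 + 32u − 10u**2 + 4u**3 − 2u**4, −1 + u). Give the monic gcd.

−1 + u

Repeated division with remainder:
  −2u**4 + 4u**3 − 10u**2 + 32u − 24 = (−2u**3 + 2u**2 − 8u + 24)(u − 1) + (0)
The last nonzero remainder u − 1 is already monic.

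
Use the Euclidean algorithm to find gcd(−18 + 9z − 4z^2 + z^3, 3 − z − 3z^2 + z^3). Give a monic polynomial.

Euclidean algorithm in ℚ[z]:
  z^3 − 4z^2 + 9z − 18 = (z^3 − 3z^2 − z + 3) + (−z^2 + 10z − 21)
  z^3 − 3z^2 − z + 3 = (−z − 7)(−z^2 + 10z − 21) + (48z − 144)
  −z^2 + 10z − 21 = (−(1/48)z + 7/48)(48z − 144) + (0)
Last nonzero remainder: 48z − 144. Dividing through by 48 gives the monic gcd z − 3.

−3 + z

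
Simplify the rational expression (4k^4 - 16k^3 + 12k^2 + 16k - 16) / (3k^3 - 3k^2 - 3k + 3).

(4k^2 - 16k + 16)/(3k - 3)

Apply the Euclidean algorithm:
  4k^4 - 16k^3 + 12k^2 + 16k - 16 = ((4/3)k - 4)(3k^3 - 3k^2 - 3k + 3) + (4k^2 - 4)
  3k^3 - 3k^2 - 3k + 3 = ((3/4)k - 3/4)(4k^2 - 4) + (0)
Last nonzero remainder: 4k^2 - 4. Dividing through by 4 gives the monic gcd k^2 - 1.
Cancel k^2 - 1 from numerator and denominator to get the reduced form.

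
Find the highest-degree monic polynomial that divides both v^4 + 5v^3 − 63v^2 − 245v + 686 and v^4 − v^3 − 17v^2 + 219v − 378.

v^2 + 5v − 14

Repeated division with remainder:
  v^4 + 5v^3 − 63v^2 − 245v + 686 = (v^4 − v^3 − 17v^2 + 219v − 378) + (6v^3 − 46v^2 − 464v + 1064)
  v^4 − v^3 − 17v^2 + 219v − 378 = ((1/6)v + 10/9)(6v^3 − 46v^2 − 464v + 1064) + ((1003/9)v^2 + (5015/9)v − 14042/9)
  6v^3 − 46v^2 − 464v + 1064 = ((54/1003)v − 684/1003)((1003/9)v^2 + (5015/9)v − 14042/9) + (0)
Last nonzero remainder: (1003/9)v^2 + (5015/9)v − 14042/9. Dividing through by 1003/9 gives the monic gcd v^2 + 5v − 14.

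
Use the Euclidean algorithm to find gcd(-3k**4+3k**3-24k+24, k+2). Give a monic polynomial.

k+2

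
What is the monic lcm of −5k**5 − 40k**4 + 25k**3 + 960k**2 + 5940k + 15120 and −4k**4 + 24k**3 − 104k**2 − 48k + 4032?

k**7 + 4k**6 + 5k**5 + 164k**4 − 630k**3 − 6336k**2 − 37800k − 127008

Repeated division with remainder:
  −5k**5 − 40k**4 + 25k**3 + 960k**2 + 5940k + 15120 = ((5/4)k + 35/2)(−4k**4 + 24k**3 − 104k**2 − 48k + 4032) + (−265k**3 + 2840k**2 + 1740k − 55440)
  −4k**4 + 24k**3 − 104k**2 − 48k + 4032 = ((4/265)k + 200/2809)(−265k**3 + 2840k**2 + 1740k − 55440) + (−(933912/2809)k**2 + (1867824/2809)k + 22413888/2809)
  −265k**3 + 2840k**2 + 1740k − 55440 = ((744385/933912)k − 154495/22236)(−(933912/2809)k**2 + (1867824/2809)k + 22413888/2809) + (0)
Last nonzero remainder: −(933912/2809)k**2 + (1867824/2809)k + 22413888/2809. Dividing through by −933912/2809 gives the monic gcd k**2 − 2k − 24.
Then lcm(f, g) = f·g / gcd(f, g); expanding and making the result monic gives the answer.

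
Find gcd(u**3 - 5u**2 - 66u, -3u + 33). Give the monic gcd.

Euclidean algorithm in ℚ[u]:
  u**3 - 5u**2 - 66u = (-(1/3)u**2 - 2u)(-3u + 33) + (0)
Last nonzero remainder: -3u + 33. Dividing through by -3 gives the monic gcd u - 11.

u - 11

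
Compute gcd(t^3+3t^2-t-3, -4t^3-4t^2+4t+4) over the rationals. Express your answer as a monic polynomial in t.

t^2-1

Repeated division with remainder:
  t^3+3t^2-t-3 = (-1/4)(-4t^3-4t^2+4t+4) + (2t^2-2)
  -4t^3-4t^2+4t+4 = (-2t-2)(2t^2-2) + (0)
Last nonzero remainder: 2t^2-2. Dividing through by 2 gives the monic gcd t^2-1.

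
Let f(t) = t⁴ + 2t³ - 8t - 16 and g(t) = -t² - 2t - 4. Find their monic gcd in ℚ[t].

t² + 2t + 4

Euclidean algorithm in ℚ[t]:
  t⁴ + 2t³ - 8t - 16 = (-t² + 4)(-t² - 2t - 4) + (0)
Last nonzero remainder: -t² - 2t - 4. Dividing through by -1 gives the monic gcd t² + 2t + 4.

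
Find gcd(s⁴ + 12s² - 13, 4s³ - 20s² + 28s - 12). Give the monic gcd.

Euclidean algorithm in ℚ[s]:
  s⁴ + 12s² - 13 = ((1/4)s + 5/4)(4s³ - 20s² + 28s - 12) + (30s² - 32s + 2)
  4s³ - 20s² + 28s - 12 = ((2/15)s - 118/225)(30s² - 32s + 2) + ((2464/225)s - 2464/225)
  30s² - 32s + 2 = ((3375/1232)s - 225/1232)((2464/225)s - 2464/225) + (0)
Last nonzero remainder: (2464/225)s - 2464/225. Dividing through by 2464/225 gives the monic gcd s - 1.

s - 1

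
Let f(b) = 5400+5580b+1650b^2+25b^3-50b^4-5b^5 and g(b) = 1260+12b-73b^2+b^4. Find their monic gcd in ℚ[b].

-30-b+b^2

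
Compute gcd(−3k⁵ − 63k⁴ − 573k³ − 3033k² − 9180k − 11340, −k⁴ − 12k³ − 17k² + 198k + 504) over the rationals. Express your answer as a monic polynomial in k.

k³ + 16k² + 81k + 126

By polynomial division,
  −3k⁵ − 63k⁴ − 573k³ − 3033k² − 9180k − 11340 = (3k + 27)(−k⁴ − 12k³ − 17k² + 198k + 504) + (−198k³ − 3168k² − 16038k − 24948)
  −k⁴ − 12k³ − 17k² + 198k + 504 = ((1/198)k − 2/99)(−198k³ − 3168k² − 16038k − 24948) + (0)
Last nonzero remainder: −198k³ − 3168k² − 16038k − 24948. Dividing through by −198 gives the monic gcd k³ + 16k² + 81k + 126.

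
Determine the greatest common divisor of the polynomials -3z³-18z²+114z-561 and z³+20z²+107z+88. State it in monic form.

By polynomial division,
  -3z³-18z²+114z-561 = (-3)(z³+20z²+107z+88) + (42z²+435z-297)
  z³+20z²+107z+88 = ((1/42)z+45/196)(42z²+435z-297) + ((2783/196)z+30613/196)
  42z²+435z-297 = ((8232/2783)z-5292/2783)((2783/196)z+30613/196) + (0)
Last nonzero remainder: (2783/196)z+30613/196. Dividing through by 2783/196 gives the monic gcd z+11.

z+11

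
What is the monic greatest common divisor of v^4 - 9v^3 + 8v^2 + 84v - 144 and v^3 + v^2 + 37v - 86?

v - 2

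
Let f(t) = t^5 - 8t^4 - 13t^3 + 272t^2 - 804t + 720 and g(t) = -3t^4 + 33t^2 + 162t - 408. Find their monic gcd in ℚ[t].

Euclidean algorithm in ℚ[t]:
  t^5 - 8t^4 - 13t^3 + 272t^2 - 804t + 720 = (-(1/3)t + 8/3)(-3t^4 + 33t^2 + 162t - 408) + (-2t^3 + 238t^2 - 1372t + 1808)
  -3t^4 + 33t^2 + 162t - 408 = ((3/2)t + 357/2)(-2t^3 + 238t^2 - 1372t + 1808) + (-40392t^2 + 242352t - 323136)
  -2t^3 + 238t^2 - 1372t + 1808 = ((1/20196)t - 113/20196)(-40392t^2 + 242352t - 323136) + (0)
Last nonzero remainder: -40392t^2 + 242352t - 323136. Dividing through by -40392 gives the monic gcd t^2 - 6t + 8.

t^2 - 6t + 8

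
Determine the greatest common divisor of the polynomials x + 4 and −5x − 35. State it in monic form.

Apply the Euclidean algorithm:
  x + 4 = (−1/5)(−5x − 35) + (−3)
  −5x − 35 = ((5/3)x + 35/3)(−3) + (0)
The last nonzero remainder is the constant −3, so the polynomials are coprime and gcd = 1.

1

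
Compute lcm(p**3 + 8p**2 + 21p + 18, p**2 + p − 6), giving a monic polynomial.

By polynomial division,
  p**3 + 8p**2 + 21p + 18 = (p + 7)(p**2 + p − 6) + (20p + 60)
  p**2 + p − 6 = ((1/20)p − 1/10)(20p + 60) + (0)
Last nonzero remainder: 20p + 60. Dividing through by 20 gives the monic gcd p + 3.
Then lcm(f, g) = f·g / gcd(f, g); expanding and making the result monic gives the answer.

p**4 + 6p**3 + 5p**2 − 24p − 36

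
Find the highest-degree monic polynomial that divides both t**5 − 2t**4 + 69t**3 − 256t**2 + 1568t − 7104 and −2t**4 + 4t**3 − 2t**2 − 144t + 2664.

t**2 − 2t + 37

Repeated division with remainder:
  t**5 − 2t**4 + 69t**3 − 256t**2 + 1568t − 7104 = (−(1/2)t)(−2t**4 + 4t**3 − 2t**2 − 144t + 2664) + (68t**3 − 328t**2 + 2900t − 7104)
  −2t**4 + 4t**3 − 2t**2 − 144t + 2664 = (−(1/34)t − 24/289)(68t**3 − 328t**2 + 2900t − 7104) + ((16200/289)t**2 − (32400/289)t + 599400/289)
  68t**3 − 328t**2 + 2900t − 7104 = ((4913/4050)t − 2312/675)((16200/289)t**2 − (32400/289)t + 599400/289) + (0)
Last nonzero remainder: (16200/289)t**2 − (32400/289)t + 599400/289. Dividing through by 16200/289 gives the monic gcd t**2 − 2t + 37.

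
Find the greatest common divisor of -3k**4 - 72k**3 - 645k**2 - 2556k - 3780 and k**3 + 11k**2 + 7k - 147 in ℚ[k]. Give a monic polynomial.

Repeated division with remainder:
  -3k**4 - 72k**3 - 645k**2 - 2556k - 3780 = (-3k - 39)(k**3 + 11k**2 + 7k - 147) + (-195k**2 - 2724k - 9513)
  k**3 + 11k**2 + 7k - 147 = (-(1/195)k + 193/12675)(-195k**2 - 2724k - 9513) + (-(1296/4225)k - 9072/4225)
  -195k**2 - 2724k - 9513 = ((274625/432)k + 637975/144)(-(1296/4225)k - 9072/4225) + (0)
Last nonzero remainder: -(1296/4225)k - 9072/4225. Dividing through by -1296/4225 gives the monic gcd k + 7.

k + 7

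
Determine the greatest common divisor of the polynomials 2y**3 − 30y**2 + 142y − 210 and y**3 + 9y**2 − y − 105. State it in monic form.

Repeated division with remainder:
  2y**3 − 30y**2 + 142y − 210 = (2)(y**3 + 9y**2 − y − 105) + (−48y**2 + 144y)
  y**3 + 9y**2 − y − 105 = (−(1/48)y − 1/4)(−48y**2 + 144y) + (35y − 105)
  −48y**2 + 144y = (−(48/35)y)(35y − 105) + (0)
Last nonzero remainder: 35y − 105. Dividing through by 35 gives the monic gcd y − 3.

y − 3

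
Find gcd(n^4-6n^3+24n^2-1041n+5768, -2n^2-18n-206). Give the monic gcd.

n^2+9n+103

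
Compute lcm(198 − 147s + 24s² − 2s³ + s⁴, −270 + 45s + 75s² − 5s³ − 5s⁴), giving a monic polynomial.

By polynomial division,
  s⁴ − 2s³ + 24s² − 147s + 198 = (−1/5)(−5s⁴ − 5s³ + 75s² + 45s − 270) + (−3s³ + 39s² − 138s + 144)
  −5s⁴ − 5s³ + 75s² + 45s − 270 = ((5/3)s + 70/3)(−3s³ + 39s² − 138s + 144) + (−605s² + 3025s − 3630)
  −3s³ + 39s² − 138s + 144 = ((3/605)s − 24/605)(−605s² + 3025s − 3630) + (0)
Last nonzero remainder: −605s² + 3025s − 3630. Dividing through by −605 gives the monic gcd s² − 5s + 6.
Then lcm(f, g) = f·g / gcd(f, g); expanding and making the result monic gives the answer.

1782 − 135s − 468s² − 21s³ + 21s⁴ + 4s⁵ + s⁶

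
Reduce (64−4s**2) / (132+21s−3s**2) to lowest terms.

Euclidean algorithm in ℚ[s]:
  −4s**2+64 = (4/3)(−3s**2+21s+132) + (−28s−112)
  −3s**2+21s+132 = ((3/28)s−33/28)(−28s−112) + (0)
Last nonzero remainder: −28s−112. Dividing through by −28 gives the monic gcd s+4.
Cancel s+4 from numerator and denominator to get the reduced form.

(−16+4s)/(−33+3s)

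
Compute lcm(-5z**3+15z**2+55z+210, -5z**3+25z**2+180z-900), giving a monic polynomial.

z**5-2z**4-44z**3+37z**2+288z+1260

Euclidean algorithm in ℚ[z]:
  -5z**3+15z**2+55z+210 = (-5z**3+25z**2+180z-900) + (-10z**2-125z+1110)
  -5z**3+25z**2+180z-900 = ((1/2)z-35/4)(-10z**2-125z+1110) + (-(5875/4)z+17625/2)
  -10z**2-125z+1110 = ((8/1175)z+148/1175)(-(5875/4)z+17625/2) + (0)
Last nonzero remainder: -(5875/4)z+17625/2. Dividing through by -5875/4 gives the monic gcd z-6.
Then lcm(f, g) = f·g / gcd(f, g); expanding and making the result monic gives the answer.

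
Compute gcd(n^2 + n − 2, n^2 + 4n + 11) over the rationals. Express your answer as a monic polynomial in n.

1

Apply the Euclidean algorithm:
  n^2 + n − 2 = (n^2 + 4n + 11) + (−3n − 13)
  n^2 + 4n + 11 = (−(1/3)n + 1/9)(−3n − 13) + (112/9)
  −3n − 13 = (−(27/112)n − 117/112)(112/9) + (0)
The last nonzero remainder is the constant 112/9, so the polynomials are coprime and gcd = 1.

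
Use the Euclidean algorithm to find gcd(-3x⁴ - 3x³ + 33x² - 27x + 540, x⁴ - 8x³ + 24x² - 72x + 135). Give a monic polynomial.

x² + 9

Euclidean algorithm in ℚ[x]:
  -3x⁴ - 3x³ + 33x² - 27x + 540 = (-3)(x⁴ - 8x³ + 24x² - 72x + 135) + (-27x³ + 105x² - 243x + 945)
  x⁴ - 8x³ + 24x² - 72x + 135 = (-(1/27)x + 37/243)(-27x³ + 105x² - 243x + 945) + (-(80/81)x² - 80/9)
  -27x³ + 105x² - 243x + 945 = ((2187/80)x - 1701/16)(-(80/81)x² - 80/9) + (0)
Last nonzero remainder: -(80/81)x² - 80/9. Dividing through by -80/81 gives the monic gcd x² + 9.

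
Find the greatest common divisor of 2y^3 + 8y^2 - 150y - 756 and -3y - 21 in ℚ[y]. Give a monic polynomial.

y + 7

Apply the Euclidean algorithm:
  2y^3 + 8y^2 - 150y - 756 = (-(2/3)y^2 + 2y + 36)(-3y - 21) + (0)
Last nonzero remainder: -3y - 21. Dividing through by -3 gives the monic gcd y + 7.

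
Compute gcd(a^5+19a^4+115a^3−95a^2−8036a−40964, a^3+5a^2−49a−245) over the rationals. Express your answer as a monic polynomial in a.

a^2−49

Repeated division with remainder:
  a^5+19a^4+115a^3−95a^2−8036a−40964 = (a^2+14a+94)(a^3+5a^2−49a−245) + (366a^2−17934)
  a^3+5a^2−49a−245 = ((1/366)a+5/366)(366a^2−17934) + (0)
Last nonzero remainder: 366a^2−17934. Dividing through by 366 gives the monic gcd a^2−49.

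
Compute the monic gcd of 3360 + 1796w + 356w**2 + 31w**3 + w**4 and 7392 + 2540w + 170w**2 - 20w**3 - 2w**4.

336 + 146w + 21w**2 + w**3

Euclidean algorithm in ℚ[w]:
  w**4 + 31w**3 + 356w**2 + 1796w + 3360 = (-1/2)(-2w**4 - 20w**3 + 170w**2 + 2540w + 7392) + (21w**3 + 441w**2 + 3066w + 7056)
  -2w**4 - 20w**3 + 170w**2 + 2540w + 7392 = (-(2/21)w + 22/21)(21w**3 + 441w**2 + 3066w + 7056) + (0)
Last nonzero remainder: 21w**3 + 441w**2 + 3066w + 7056. Dividing through by 21 gives the monic gcd w**3 + 21w**2 + 146w + 336.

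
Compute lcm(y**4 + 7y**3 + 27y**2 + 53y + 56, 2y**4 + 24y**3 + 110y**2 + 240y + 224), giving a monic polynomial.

y**6 + 15y**5 + 99y**4 + 381y**3 + 912y**2 + 1296y + 896

Euclidean algorithm in ℚ[y]:
  y**4 + 7y**3 + 27y**2 + 53y + 56 = (1/2)(2y**4 + 24y**3 + 110y**2 + 240y + 224) + (−5y**3 − 28y**2 − 67y − 56)
  2y**4 + 24y**3 + 110y**2 + 240y + 224 = (−(2/5)y − 64/25)(−5y**3 − 28y**2 − 67y − 56) + ((288/25)y**2 + (1152/25)y + 2016/25)
  −5y**3 − 28y**2 − 67y − 56 = (−(125/288)y − 25/36)((288/25)y**2 + (1152/25)y + 2016/25) + (0)
Last nonzero remainder: (288/25)y**2 + (1152/25)y + 2016/25. Dividing through by 288/25 gives the monic gcd y**2 + 4y + 7.
Then lcm(f, g) = f·g / gcd(f, g); expanding and making the result monic gives the answer.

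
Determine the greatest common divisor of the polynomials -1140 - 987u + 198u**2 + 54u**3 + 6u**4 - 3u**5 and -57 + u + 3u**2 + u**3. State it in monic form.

19 + 6u + u**2

By polynomial division,
  -3u**5 + 6u**4 + 54u**3 + 198u**2 - 987u - 1140 = (-3u**2 + 15u + 12)(u**3 + 3u**2 + u - 57) + (-24u**2 - 144u - 456)
  u**3 + 3u**2 + u - 57 = (-(1/24)u + 1/8)(-24u**2 - 144u - 456) + (0)
Last nonzero remainder: -24u**2 - 144u - 456. Dividing through by -24 gives the monic gcd u**2 + 6u + 19.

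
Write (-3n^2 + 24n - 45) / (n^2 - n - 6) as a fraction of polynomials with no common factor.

Apply the Euclidean algorithm:
  -3n^2 + 24n - 45 = (-3)(n^2 - n - 6) + (21n - 63)
  n^2 - n - 6 = ((1/21)n + 2/21)(21n - 63) + (0)
Last nonzero remainder: 21n - 63. Dividing through by 21 gives the monic gcd n - 3.
Cancel n - 3 from numerator and denominator to get the reduced form.

(-3n + 15)/(n + 2)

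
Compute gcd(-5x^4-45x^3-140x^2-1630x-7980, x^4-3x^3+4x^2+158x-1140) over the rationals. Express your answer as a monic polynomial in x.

x^3+2x^2+14x+228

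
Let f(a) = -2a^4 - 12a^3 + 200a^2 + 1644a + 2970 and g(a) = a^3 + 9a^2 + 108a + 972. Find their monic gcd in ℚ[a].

Repeated division with remainder:
  -2a^4 - 12a^3 + 200a^2 + 1644a + 2970 = (-2a + 6)(a^3 + 9a^2 + 108a + 972) + (362a^2 + 2940a - 2862)
  a^3 + 9a^2 + 108a + 972 = ((1/362)a + 159/65522)(362a^2 + 2940a - 2862) + ((3563469/32761)a + 32071221/32761)
  362a^2 + 2940a - 2862 = ((11859482/3563469)a - 3472666/1187823)((3563469/32761)a + 32071221/32761) + (0)
Last nonzero remainder: (3563469/32761)a + 32071221/32761. Dividing through by 3563469/32761 gives the monic gcd a + 9.

a + 9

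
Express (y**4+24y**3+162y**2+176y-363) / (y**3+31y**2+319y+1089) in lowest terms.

(y**2+2y-3)/(y+9)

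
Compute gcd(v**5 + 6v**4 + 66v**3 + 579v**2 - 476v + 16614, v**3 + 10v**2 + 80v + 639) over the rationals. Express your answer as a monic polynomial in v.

v**3 + 10v**2 + 80v + 639

Apply the Euclidean algorithm:
  v**5 + 6v**4 + 66v**3 + 579v**2 - 476v + 16614 = (v**2 - 4v + 26)(v**3 + 10v**2 + 80v + 639) + (0)
The last nonzero remainder v**3 + 10v**2 + 80v + 639 is already monic.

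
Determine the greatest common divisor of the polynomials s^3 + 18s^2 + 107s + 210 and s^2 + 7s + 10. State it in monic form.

By polynomial division,
  s^3 + 18s^2 + 107s + 210 = (s + 11)(s^2 + 7s + 10) + (20s + 100)
  s^2 + 7s + 10 = ((1/20)s + 1/10)(20s + 100) + (0)
Last nonzero remainder: 20s + 100. Dividing through by 20 gives the monic gcd s + 5.

s + 5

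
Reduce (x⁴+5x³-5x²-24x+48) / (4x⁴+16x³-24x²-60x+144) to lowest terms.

Apply the Euclidean algorithm:
  x⁴+5x³-5x²-24x+48 = (1/4)(4x⁴+16x³-24x²-60x+144) + (x³+x²-9x+12)
  4x⁴+16x³-24x²-60x+144 = (4x+12)(x³+x²-9x+12) + (0)
The last nonzero remainder x³+x²-9x+12 is already monic.
Cancel x³+x²-9x+12 from numerator and denominator to get the reduced form.

(x+4)/(4x+12)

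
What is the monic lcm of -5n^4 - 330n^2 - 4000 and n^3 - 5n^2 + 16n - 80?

n^5 - 5n^4 + 66n^3 - 330n^2 + 800n - 4000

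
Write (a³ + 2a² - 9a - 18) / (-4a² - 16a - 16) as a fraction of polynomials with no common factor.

(-a² + 9)/(4a + 8)

Euclidean algorithm in ℚ[a]:
  a³ + 2a² - 9a - 18 = (-(1/4)a + 1/2)(-4a² - 16a - 16) + (-5a - 10)
  -4a² - 16a - 16 = ((4/5)a + 8/5)(-5a - 10) + (0)
Last nonzero remainder: -5a - 10. Dividing through by -5 gives the monic gcd a + 2.
Cancel a + 2 from numerator and denominator to get the reduced form.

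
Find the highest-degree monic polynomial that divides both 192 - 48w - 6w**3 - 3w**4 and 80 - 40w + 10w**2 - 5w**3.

-16 + 8w - 2w**2 + w**3

By polynomial division,
  -3w**4 - 6w**3 - 48w + 192 = ((3/5)w + 12/5)(-5w**3 + 10w**2 - 40w + 80) + (0)
Last nonzero remainder: -5w**3 + 10w**2 - 40w + 80. Dividing through by -5 gives the monic gcd w**3 - 2w**2 + 8w - 16.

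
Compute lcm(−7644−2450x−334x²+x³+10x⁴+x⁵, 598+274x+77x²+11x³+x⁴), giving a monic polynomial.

−175812−109858x−32476x²−4765x³−97x⁴+94x⁵+17x⁶+x⁷

By polynomial division,
  x⁵+10x⁴+x³−334x²−2450x−7644 = (x−1)(x⁴+11x³+77x²+274x+598) + (−65x³−531x²−2774x−7046)
  x⁴+11x³+77x²+274x+598 = (−(1/65)x−184/4225)(−65x³−531x²−2774x−7046) + ((47311/4225)x²+(189244/4225)x+94622/325)
  −65x³−531x²−2774x−7046 = (−(274625/47311)x−1144975/47311)((47311/4225)x²+(189244/4225)x+94622/325) + (0)
Last nonzero remainder: (47311/4225)x²+(189244/4225)x+94622/325. Dividing through by 47311/4225 gives the monic gcd x²+4x+26.
Then lcm(f, g) = f·g / gcd(f, g); expanding and making the result monic gives the answer.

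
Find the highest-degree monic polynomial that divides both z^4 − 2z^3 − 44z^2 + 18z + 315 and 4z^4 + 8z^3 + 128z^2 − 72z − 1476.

Euclidean algorithm in ℚ[z]:
  z^4 − 2z^3 − 44z^2 + 18z + 315 = (1/4)(4z^4 + 8z^3 + 128z^2 − 72z − 1476) + (−4z^3 − 76z^2 + 36z + 684)
  4z^4 + 8z^3 + 128z^2 − 72z − 1476 = (−z + 17)(−4z^3 − 76z^2 + 36z + 684) + (1456z^2 − 13104)
  −4z^3 − 76z^2 + 36z + 684 = (−(1/364)z − 19/364)(1456z^2 − 13104) + (0)
Last nonzero remainder: 1456z^2 − 13104. Dividing through by 1456 gives the monic gcd z^2 − 9.

z^2 − 9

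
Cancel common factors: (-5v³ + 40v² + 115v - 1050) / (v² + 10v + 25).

(-5v² + 65v - 210)/(v + 5)

Euclidean algorithm in ℚ[v]:
  -5v³ + 40v² + 115v - 1050 = (-5v + 90)(v² + 10v + 25) + (-660v - 3300)
  v² + 10v + 25 = (-(1/660)v - 1/132)(-660v - 3300) + (0)
Last nonzero remainder: -660v - 3300. Dividing through by -660 gives the monic gcd v + 5.
Cancel v + 5 from numerator and denominator to get the reduced form.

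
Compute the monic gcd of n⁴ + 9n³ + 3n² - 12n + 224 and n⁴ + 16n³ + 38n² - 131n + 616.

Euclidean algorithm in ℚ[n]:
  n⁴ + 9n³ + 3n² - 12n + 224 = (n⁴ + 16n³ + 38n² - 131n + 616) + (-7n³ - 35n² + 119n - 392)
  n⁴ + 16n³ + 38n² - 131n + 616 = (-(1/7)n - 11/7)(-7n³ - 35n² + 119n - 392) + (0)
Last nonzero remainder: -7n³ - 35n² + 119n - 392. Dividing through by -7 gives the monic gcd n³ + 5n² - 17n + 56.

n³ + 5n² - 17n + 56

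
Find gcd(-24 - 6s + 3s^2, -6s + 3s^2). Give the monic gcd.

Repeated division with remainder:
  3s^2 - 6s - 24 = (3s^2 - 6s) + (-24)
  3s^2 - 6s = (-(1/8)s^2 + (1/4)s)(-24) + (0)
The last nonzero remainder is the constant -24, so the polynomials are coprime and gcd = 1.

1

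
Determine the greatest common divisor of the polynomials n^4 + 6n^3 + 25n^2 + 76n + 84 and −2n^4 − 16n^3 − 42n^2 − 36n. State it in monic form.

n^2 + 5n + 6

Apply the Euclidean algorithm:
  n^4 + 6n^3 + 25n^2 + 76n + 84 = (−1/2)(−2n^4 − 16n^3 − 42n^2 − 36n) + (−2n^3 + 4n^2 + 58n + 84)
  −2n^4 − 16n^3 − 42n^2 − 36n = (n + 10)(−2n^3 + 4n^2 + 58n + 84) + (−140n^2 − 700n − 840)
  −2n^3 + 4n^2 + 58n + 84 = ((1/70)n − 1/10)(−140n^2 − 700n − 840) + (0)
Last nonzero remainder: −140n^2 − 700n − 840. Dividing through by −140 gives the monic gcd n^2 + 5n + 6.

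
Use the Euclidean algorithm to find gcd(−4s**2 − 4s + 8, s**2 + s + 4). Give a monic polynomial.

1

Repeated division with remainder:
  −4s**2 − 4s + 8 = (−4)(s**2 + s + 4) + (24)
  s**2 + s + 4 = ((1/24)s**2 + (1/24)s + 1/6)(24) + (0)
The last nonzero remainder is the constant 24, so the polynomials are coprime and gcd = 1.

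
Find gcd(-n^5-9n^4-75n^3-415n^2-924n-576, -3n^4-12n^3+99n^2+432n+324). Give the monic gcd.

n^2+4n+3

Apply the Euclidean algorithm:
  -n^5-9n^4-75n^3-415n^2-924n-576 = ((1/3)n+5/3)(-3n^4-12n^3+99n^2+432n+324) + (-88n^3-724n^2-1752n-1116)
  -3n^4-12n^3+99n^2+432n+324 = ((3/88)n-279/1936)(-88n^3-724n^2-1752n-1116) + ((26325/484)n^2+(26325/121)n+78975/484)
  -88n^3-724n^2-1752n-1116 = (-(42592/26325)n-60016/8775)((26325/484)n^2+(26325/121)n+78975/484) + (0)
Last nonzero remainder: (26325/484)n^2+(26325/121)n+78975/484. Dividing through by 26325/484 gives the monic gcd n^2+4n+3.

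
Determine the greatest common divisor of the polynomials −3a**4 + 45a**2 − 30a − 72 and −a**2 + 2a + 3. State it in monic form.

Repeated division with remainder:
  −3a**4 + 45a**2 − 30a − 72 = (3a**2 + 6a − 24)(−a**2 + 2a + 3) + (0)
Last nonzero remainder: −a**2 + 2a + 3. Dividing through by −1 gives the monic gcd a**2 − 2a − 3.

a**2 − 2a − 3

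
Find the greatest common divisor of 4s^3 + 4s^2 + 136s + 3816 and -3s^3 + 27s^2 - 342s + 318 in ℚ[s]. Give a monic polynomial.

s^2 - 8s + 106

Euclidean algorithm in ℚ[s]:
  4s^3 + 4s^2 + 136s + 3816 = (-4/3)(-3s^3 + 27s^2 - 342s + 318) + (40s^2 - 320s + 4240)
  -3s^3 + 27s^2 - 342s + 318 = (-(3/40)s + 3/40)(40s^2 - 320s + 4240) + (0)
Last nonzero remainder: 40s^2 - 320s + 4240. Dividing through by 40 gives the monic gcd s^2 - 8s + 106.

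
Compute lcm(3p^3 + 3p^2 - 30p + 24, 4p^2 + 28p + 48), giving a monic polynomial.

p^4 + 4p^3 - 7p^2 - 22p + 24

Euclidean algorithm in ℚ[p]:
  3p^3 + 3p^2 - 30p + 24 = ((3/4)p - 9/2)(4p^2 + 28p + 48) + (60p + 240)
  4p^2 + 28p + 48 = ((1/15)p + 1/5)(60p + 240) + (0)
Last nonzero remainder: 60p + 240. Dividing through by 60 gives the monic gcd p + 4.
Then lcm(f, g) = f·g / gcd(f, g); expanding and making the result monic gives the answer.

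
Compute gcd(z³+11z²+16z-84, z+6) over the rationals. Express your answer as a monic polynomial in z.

z+6

Apply the Euclidean algorithm:
  z³+11z²+16z-84 = (z²+5z-14)(z+6) + (0)
The last nonzero remainder z+6 is already monic.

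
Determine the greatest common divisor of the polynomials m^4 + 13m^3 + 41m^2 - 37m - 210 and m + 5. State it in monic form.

Euclidean algorithm in ℚ[m]:
  m^4 + 13m^3 + 41m^2 - 37m - 210 = (m^3 + 8m^2 + m - 42)(m + 5) + (0)
The last nonzero remainder m + 5 is already monic.

m + 5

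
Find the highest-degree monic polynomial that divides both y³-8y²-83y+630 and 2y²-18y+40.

By polynomial division,
  y³-8y²-83y+630 = ((1/2)y+1/2)(2y²-18y+40) + (-94y+610)
  2y²-18y+40 = (-(1/47)y+118/2209)(-94y+610) + (16380/2209)
  -94y+610 = (-(103823/8190)y+134749/1638)(16380/2209) + (0)
The last nonzero remainder is the constant 16380/2209, so the polynomials are coprime and gcd = 1.

1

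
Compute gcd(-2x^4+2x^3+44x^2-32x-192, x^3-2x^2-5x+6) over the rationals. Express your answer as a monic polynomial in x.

x^2-x-6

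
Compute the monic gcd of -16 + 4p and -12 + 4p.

1

Repeated division with remainder:
  4p - 16 = (4p - 12) + (-4)
  4p - 12 = (-p + 3)(-4) + (0)
The last nonzero remainder is the constant -4, so the polynomials are coprime and gcd = 1.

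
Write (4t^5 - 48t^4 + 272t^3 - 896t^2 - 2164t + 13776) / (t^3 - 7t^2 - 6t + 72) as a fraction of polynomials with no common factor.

(4t^3 - 44t^2 + 276t - 1148)/(t - 6)

By polynomial division,
  4t^5 - 48t^4 + 272t^3 - 896t^2 - 2164t + 13776 = (4t^2 - 20t + 156)(t^3 - 7t^2 - 6t + 72) + (-212t^2 + 212t + 2544)
  t^3 - 7t^2 - 6t + 72 = (-(1/212)t + 3/106)(-212t^2 + 212t + 2544) + (0)
Last nonzero remainder: -212t^2 + 212t + 2544. Dividing through by -212 gives the monic gcd t^2 - t - 12.
Cancel t^2 - t - 12 from numerator and denominator to get the reduced form.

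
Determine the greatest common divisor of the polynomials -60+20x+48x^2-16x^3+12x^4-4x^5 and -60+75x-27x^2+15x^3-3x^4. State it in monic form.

-5+5x-x^2+x^3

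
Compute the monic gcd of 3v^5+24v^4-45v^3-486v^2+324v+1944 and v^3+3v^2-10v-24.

By polynomial division,
  3v^5+24v^4-45v^3-486v^2+324v+1944 = (3v^2+15v-60)(v^3+3v^2-10v-24) + (-84v^2+84v+504)
  v^3+3v^2-10v-24 = (-(1/84)v-1/21)(-84v^2+84v+504) + (0)
Last nonzero remainder: -84v^2+84v+504. Dividing through by -84 gives the monic gcd v^2-v-6.

v^2-v-6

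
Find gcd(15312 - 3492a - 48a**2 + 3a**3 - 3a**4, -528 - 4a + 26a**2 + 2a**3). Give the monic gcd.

-44 + 7a + a**2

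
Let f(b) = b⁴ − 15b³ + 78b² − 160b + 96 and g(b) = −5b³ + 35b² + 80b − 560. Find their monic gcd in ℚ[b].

b − 4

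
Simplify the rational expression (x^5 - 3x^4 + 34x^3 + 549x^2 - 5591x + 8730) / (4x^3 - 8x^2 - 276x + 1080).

By polynomial division,
  x^5 - 3x^4 + 34x^3 + 549x^2 - 5591x + 8730 = ((1/4)x^2 - (1/4)x + 101/4)(4x^3 - 8x^2 - 276x + 1080) + (412x^2 + 1648x - 18540)
  4x^3 - 8x^2 - 276x + 1080 = ((1/103)x - 6/103)(412x^2 + 1648x - 18540) + (0)
Last nonzero remainder: 412x^2 + 1648x - 18540. Dividing through by 412 gives the monic gcd x^2 + 4x - 45.
Cancel x^2 + 4x - 45 from numerator and denominator to get the reduced form.

(x^3 - 7x^2 + 107x - 194)/(4x - 24)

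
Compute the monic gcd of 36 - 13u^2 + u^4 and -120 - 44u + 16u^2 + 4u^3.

By polynomial division,
  u^4 - 13u^2 + 36 = ((1/4)u - 1)(4u^3 + 16u^2 - 44u - 120) + (14u^2 - 14u - 84)
  4u^3 + 16u^2 - 44u - 120 = ((2/7)u + 10/7)(14u^2 - 14u - 84) + (0)
Last nonzero remainder: 14u^2 - 14u - 84. Dividing through by 14 gives the monic gcd u^2 - u - 6.

-6 - u + u^2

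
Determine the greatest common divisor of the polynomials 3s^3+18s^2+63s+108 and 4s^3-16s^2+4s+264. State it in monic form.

s+3

Repeated division with remainder:
  3s^3+18s^2+63s+108 = (3/4)(4s^3-16s^2+4s+264) + (30s^2+60s-90)
  4s^3-16s^2+4s+264 = ((2/15)s-4/5)(30s^2+60s-90) + (64s+192)
  30s^2+60s-90 = ((15/32)s-15/32)(64s+192) + (0)
Last nonzero remainder: 64s+192. Dividing through by 64 gives the monic gcd s+3.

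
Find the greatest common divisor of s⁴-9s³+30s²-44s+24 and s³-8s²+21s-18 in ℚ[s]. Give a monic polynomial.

s²-5s+6

Repeated division with remainder:
  s⁴-9s³+30s²-44s+24 = (s-1)(s³-8s²+21s-18) + (s²-5s+6)
  s³-8s²+21s-18 = (s-3)(s²-5s+6) + (0)
The last nonzero remainder s²-5s+6 is already monic.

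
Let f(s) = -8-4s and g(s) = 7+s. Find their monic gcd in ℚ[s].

Euclidean algorithm in ℚ[s]:
  -4s-8 = (-4)(s+7) + (20)
  s+7 = ((1/20)s+7/20)(20) + (0)
The last nonzero remainder is the constant 20, so the polynomials are coprime and gcd = 1.

1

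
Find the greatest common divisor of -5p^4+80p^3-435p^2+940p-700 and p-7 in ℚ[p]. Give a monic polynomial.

p-7

Euclidean algorithm in ℚ[p]:
  -5p^4+80p^3-435p^2+940p-700 = (-5p^3+45p^2-120p+100)(p-7) + (0)
The last nonzero remainder p-7 is already monic.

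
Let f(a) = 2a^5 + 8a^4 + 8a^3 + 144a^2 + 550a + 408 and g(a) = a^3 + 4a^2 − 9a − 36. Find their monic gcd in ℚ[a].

a^2 + 7a + 12

Apply the Euclidean algorithm:
  2a^5 + 8a^4 + 8a^3 + 144a^2 + 550a + 408 = (2a^2 + 26)(a^3 + 4a^2 − 9a − 36) + (112a^2 + 784a + 1344)
  a^3 + 4a^2 − 9a − 36 = ((1/112)a − 3/112)(112a^2 + 784a + 1344) + (0)
Last nonzero remainder: 112a^2 + 784a + 1344. Dividing through by 112 gives the monic gcd a^2 + 7a + 12.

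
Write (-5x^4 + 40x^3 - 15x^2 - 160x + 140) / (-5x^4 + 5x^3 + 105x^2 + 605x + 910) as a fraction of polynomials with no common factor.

(x^2 - 3x + 2)/(x^2 + 4x + 13)

By polynomial division,
  -5x^4 + 40x^3 - 15x^2 - 160x + 140 = (-5x^4 + 5x^3 + 105x^2 + 605x + 910) + (35x^3 - 120x^2 - 765x - 770)
  -5x^4 + 5x^3 + 105x^2 + 605x + 910 = (-(1/7)x - 17/49)(35x^3 - 120x^2 - 765x - 770) + (-(2250/49)x^2 + (11250/49)x + 4500/7)
  35x^3 - 120x^2 - 765x - 770 = (-(343/450)x - 539/450)(-(2250/49)x^2 + (11250/49)x + 4500/7) + (0)
Last nonzero remainder: -(2250/49)x^2 + (11250/49)x + 4500/7. Dividing through by -2250/49 gives the monic gcd x^2 - 5x - 14.
Cancel x^2 - 5x - 14 from numerator and denominator to get the reduced form.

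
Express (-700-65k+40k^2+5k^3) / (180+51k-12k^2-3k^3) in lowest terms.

(-35-5k)/(9+3k)

Repeated division with remainder:
  5k^3+40k^2-65k-700 = (-5/3)(-3k^3-12k^2+51k+180) + (20k^2+20k-400)
  -3k^3-12k^2+51k+180 = (-(3/20)k-9/20)(20k^2+20k-400) + (0)
Last nonzero remainder: 20k^2+20k-400. Dividing through by 20 gives the monic gcd k^2+k-20.
Cancel k^2+k-20 from numerator and denominator to get the reduced form.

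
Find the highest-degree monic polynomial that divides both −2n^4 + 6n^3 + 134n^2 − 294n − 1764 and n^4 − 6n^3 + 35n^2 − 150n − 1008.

n^2 − 4n − 21

Apply the Euclidean algorithm:
  −2n^4 + 6n^3 + 134n^2 − 294n − 1764 = (−2)(n^4 − 6n^3 + 35n^2 − 150n − 1008) + (−6n^3 + 204n^2 − 594n − 3780)
  n^4 − 6n^3 + 35n^2 − 150n − 1008 = (−(1/6)n − 14/3)(−6n^3 + 204n^2 − 594n − 3780) + (888n^2 − 3552n − 18648)
  −6n^3 + 204n^2 − 594n − 3780 = (−(1/148)n + 15/74)(888n^2 − 3552n − 18648) + (0)
Last nonzero remainder: 888n^2 − 3552n − 18648. Dividing through by 888 gives the monic gcd n^2 − 4n − 21.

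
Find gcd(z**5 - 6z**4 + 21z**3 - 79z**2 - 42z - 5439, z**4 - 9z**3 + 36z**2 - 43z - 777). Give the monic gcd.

z**3 - 12z**2 + 72z - 259

By polynomial division,
  z**5 - 6z**4 + 21z**3 - 79z**2 - 42z - 5439 = (z + 3)(z**4 - 9z**3 + 36z**2 - 43z - 777) + (12z**3 - 144z**2 + 864z - 3108)
  z**4 - 9z**3 + 36z**2 - 43z - 777 = ((1/12)z + 1/4)(12z**3 - 144z**2 + 864z - 3108) + (0)
Last nonzero remainder: 12z**3 - 144z**2 + 864z - 3108. Dividing through by 12 gives the monic gcd z**3 - 12z**2 + 72z - 259.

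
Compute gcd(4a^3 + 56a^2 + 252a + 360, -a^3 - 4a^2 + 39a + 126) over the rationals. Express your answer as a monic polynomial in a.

a + 3

Apply the Euclidean algorithm:
  4a^3 + 56a^2 + 252a + 360 = (-4)(-a^3 - 4a^2 + 39a + 126) + (40a^2 + 408a + 864)
  -a^3 - 4a^2 + 39a + 126 = (-(1/40)a + 31/200)(40a^2 + 408a + 864) + (-(66/25)a - 198/25)
  40a^2 + 408a + 864 = (-(500/33)a - 1200/11)(-(66/25)a - 198/25) + (0)
Last nonzero remainder: -(66/25)a - 198/25. Dividing through by -66/25 gives the monic gcd a + 3.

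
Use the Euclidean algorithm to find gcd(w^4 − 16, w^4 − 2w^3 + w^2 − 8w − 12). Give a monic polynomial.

w^2 + 4

Apply the Euclidean algorithm:
  w^4 − 16 = (w^4 − 2w^3 + w^2 − 8w − 12) + (2w^3 − w^2 + 8w − 4)
  w^4 − 2w^3 + w^2 − 8w − 12 = ((1/2)w − 3/4)(2w^3 − w^2 + 8w − 4) + (−(15/4)w^2 − 15)
  2w^3 − w^2 + 8w − 4 = (−(8/15)w + 4/15)(−(15/4)w^2 − 15) + (0)
Last nonzero remainder: −(15/4)w^2 − 15. Dividing through by −15/4 gives the monic gcd w^2 + 4.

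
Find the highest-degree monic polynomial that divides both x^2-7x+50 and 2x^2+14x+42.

1

By polynomial division,
  x^2-7x+50 = (1/2)(2x^2+14x+42) + (-14x+29)
  2x^2+14x+42 = (-(1/7)x-127/98)(-14x+29) + (7799/98)
  -14x+29 = (-(1372/7799)x+2842/7799)(7799/98) + (0)
The last nonzero remainder is the constant 7799/98, so the polynomials are coprime and gcd = 1.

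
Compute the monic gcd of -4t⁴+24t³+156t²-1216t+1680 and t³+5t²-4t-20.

t-2

Apply the Euclidean algorithm:
  -4t⁴+24t³+156t²-1216t+1680 = (-4t+44)(t³+5t²-4t-20) + (-80t²-1120t+2560)
  t³+5t²-4t-20 = (-(1/80)t+9/80)(-80t²-1120t+2560) + (154t-308)
  -80t²-1120t+2560 = (-(40/77)t-640/77)(154t-308) + (0)
Last nonzero remainder: 154t-308. Dividing through by 154 gives the monic gcd t-2.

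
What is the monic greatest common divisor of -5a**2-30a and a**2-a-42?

a+6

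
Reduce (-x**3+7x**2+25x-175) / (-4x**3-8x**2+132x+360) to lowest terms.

(x**2-12x+35)/(4x**2-12x-72)

Repeated division with remainder:
  -x**3+7x**2+25x-175 = (1/4)(-4x**3-8x**2+132x+360) + (9x**2-8x-265)
  -4x**3-8x**2+132x+360 = (-(4/9)x-104/81)(9x**2-8x-265) + ((320/81)x+1600/81)
  9x**2-8x-265 = ((729/320)x-4293/320)((320/81)x+1600/81) + (0)
Last nonzero remainder: (320/81)x+1600/81. Dividing through by 320/81 gives the monic gcd x+5.
Cancel x+5 from numerator and denominator to get the reduced form.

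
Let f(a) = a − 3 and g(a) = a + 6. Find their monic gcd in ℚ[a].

By polynomial division,
  a − 3 = (a + 6) + (−9)
  a + 6 = (−(1/9)a − 2/3)(−9) + (0)
The last nonzero remainder is the constant −9, so the polynomials are coprime and gcd = 1.

1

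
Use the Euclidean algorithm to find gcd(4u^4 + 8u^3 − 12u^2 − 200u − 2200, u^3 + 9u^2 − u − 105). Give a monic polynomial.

Apply the Euclidean algorithm:
  4u^4 + 8u^3 − 12u^2 − 200u − 2200 = (4u − 28)(u^3 + 9u^2 − u − 105) + (244u^2 + 192u − 5140)
  u^3 + 9u^2 − u − 105 = ((1/244)u + 501/14884)(244u^2 + 192u − 5140) + ((50616/3721)u + 253080/3721)
  244u^2 + 192u − 5140 = ((226981/12654)u − 956297/12654)((50616/3721)u + 253080/3721) + (0)
Last nonzero remainder: (50616/3721)u + 253080/3721. Dividing through by 50616/3721 gives the monic gcd u + 5.

u + 5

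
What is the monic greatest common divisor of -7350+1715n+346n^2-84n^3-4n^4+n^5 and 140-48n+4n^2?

Euclidean algorithm in ℚ[n]:
  n^5-4n^4-84n^3+346n^2+1715n-7350 = ((1/4)n^3+2n^2-(23/4)n-105/2)(4n^2-48n+140) + (0)
Last nonzero remainder: 4n^2-48n+140. Dividing through by 4 gives the monic gcd n^2-12n+35.

35-12n+n^2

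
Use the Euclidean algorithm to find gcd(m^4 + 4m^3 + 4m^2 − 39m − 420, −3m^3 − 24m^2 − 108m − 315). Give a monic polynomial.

Apply the Euclidean algorithm:
  m^4 + 4m^3 + 4m^2 − 39m − 420 = (−(1/3)m + 4/3)(−3m^3 − 24m^2 − 108m − 315) + (0)
Last nonzero remainder: −3m^3 − 24m^2 − 108m − 315. Dividing through by −3 gives the monic gcd m^3 + 8m^2 + 36m + 105.

m^3 + 8m^2 + 36m + 105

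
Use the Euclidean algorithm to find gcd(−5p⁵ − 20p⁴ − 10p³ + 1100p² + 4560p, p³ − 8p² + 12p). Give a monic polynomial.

p² − 6p

Repeated division with remainder:
  −5p⁵ − 20p⁴ − 10p³ + 1100p² + 4560p = (−5p² − 60p − 430)(p³ − 8p² + 12p) + (−1620p² + 9720p)
  p³ − 8p² + 12p = (−(1/1620)p + 1/810)(−1620p² + 9720p) + (0)
Last nonzero remainder: −1620p² + 9720p. Dividing through by −1620 gives the monic gcd p² − 6p.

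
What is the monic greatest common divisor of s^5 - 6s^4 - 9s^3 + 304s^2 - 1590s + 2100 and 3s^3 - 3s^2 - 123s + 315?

s^2 + 2s - 35

Euclidean algorithm in ℚ[s]:
  s^5 - 6s^4 - 9s^3 + 304s^2 - 1590s + 2100 = ((1/3)s^2 - (5/3)s + 9)(3s^3 - 3s^2 - 123s + 315) + (21s^2 + 42s - 735)
  3s^3 - 3s^2 - 123s + 315 = ((1/7)s - 3/7)(21s^2 + 42s - 735) + (0)
Last nonzero remainder: 21s^2 + 42s - 735. Dividing through by 21 gives the monic gcd s^2 + 2s - 35.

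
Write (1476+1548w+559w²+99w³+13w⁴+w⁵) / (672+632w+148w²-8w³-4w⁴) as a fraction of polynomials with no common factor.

(-246-53w-8w²-w³)/(-112-12w+4w²)

Apply the Euclidean algorithm:
  w⁵+13w⁴+99w³+559w²+1548w+1476 = (-(1/4)w-11/4)(-4w⁴-8w³+148w²+632w+672) + (114w³+1124w²+3454w+3324)
  -4w⁴-8w³+148w²+632w+672 = (-(2/57)w+896/3249)(114w³+1124w²+3454w+3324) + (-(132496/3249)w²-(662480/3249)w-264992/1083)
  114w³+1124w²+3454w+3324 = (-(185193/66248)w-899973/66248)(-(132496/3249)w²-(662480/3249)w-264992/1083) + (0)
Last nonzero remainder: -(132496/3249)w²-(662480/3249)w-264992/1083. Dividing through by -132496/3249 gives the monic gcd w²+5w+6.
Cancel w²+5w+6 from numerator and denominator to get the reduced form.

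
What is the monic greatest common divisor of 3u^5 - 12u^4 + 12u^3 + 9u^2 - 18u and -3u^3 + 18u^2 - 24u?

u^2 - 2u

Euclidean algorithm in ℚ[u]:
  3u^5 - 12u^4 + 12u^3 + 9u^2 - 18u = (-u^2 - 2u - 8)(-3u^3 + 18u^2 - 24u) + (105u^2 - 210u)
  -3u^3 + 18u^2 - 24u = (-(1/35)u + 4/35)(105u^2 - 210u) + (0)
Last nonzero remainder: 105u^2 - 210u. Dividing through by 105 gives the monic gcd u^2 - 2u.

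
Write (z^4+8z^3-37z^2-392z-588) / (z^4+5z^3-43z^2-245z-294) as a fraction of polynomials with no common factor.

(z+6)/(z+3)

Apply the Euclidean algorithm:
  z^4+8z^3-37z^2-392z-588 = (z^4+5z^3-43z^2-245z-294) + (3z^3+6z^2-147z-294)
  z^4+5z^3-43z^2-245z-294 = ((1/3)z+1)(3z^3+6z^2-147z-294) + (0)
Last nonzero remainder: 3z^3+6z^2-147z-294. Dividing through by 3 gives the monic gcd z^3+2z^2-49z-98.
Cancel z^3+2z^2-49z-98 from numerator and denominator to get the reduced form.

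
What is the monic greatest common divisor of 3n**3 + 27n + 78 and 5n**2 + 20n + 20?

n + 2

Repeated division with remainder:
  3n**3 + 27n + 78 = ((3/5)n − 12/5)(5n**2 + 20n + 20) + (63n + 126)
  5n**2 + 20n + 20 = ((5/63)n + 10/63)(63n + 126) + (0)
Last nonzero remainder: 63n + 126. Dividing through by 63 gives the monic gcd n + 2.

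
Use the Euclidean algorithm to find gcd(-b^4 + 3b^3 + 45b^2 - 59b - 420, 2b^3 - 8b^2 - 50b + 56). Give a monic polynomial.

b - 7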